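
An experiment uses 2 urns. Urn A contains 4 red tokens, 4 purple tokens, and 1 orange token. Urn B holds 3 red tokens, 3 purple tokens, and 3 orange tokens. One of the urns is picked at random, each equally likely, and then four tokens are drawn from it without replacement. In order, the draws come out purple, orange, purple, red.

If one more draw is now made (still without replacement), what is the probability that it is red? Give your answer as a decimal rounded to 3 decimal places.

0.494

Compute the likelihood of the observed sequence for each case: P(data | urn A) = (4/9)(1/8)(3/7)(4/6) = 0.015873; P(data | urn B) = (3/9)(3/8)(2/7)(3/6) = 0.017857.
The prior-weighted likelihoods are 1/2 · 0.015873 = 0.0079365, 1/2 · 0.017857 = 0.0089286; these sum to 0.016865.
Dividing through by the total gives posterior P(urn A | data) = 0.47059, P(urn B | data) = 0.52941.
Averaging over the posterior, P(red next | data) = (3/5)(0.47059) + (2/5)(0.52941) = 0.49412.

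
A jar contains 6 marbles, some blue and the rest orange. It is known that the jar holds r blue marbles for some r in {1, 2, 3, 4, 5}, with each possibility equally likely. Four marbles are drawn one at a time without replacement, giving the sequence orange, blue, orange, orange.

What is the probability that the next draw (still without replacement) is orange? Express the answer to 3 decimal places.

Compute the likelihood of the observed sequence for each case: P(data | r = 1) = (5/6)(1/5)(4/4)(3/3) = 1/6; P(data | r = 2) = (4/6)(2/5)(3/4)(2/3) = 2/15; P(data | r = 3) = (3/6)(3/5)(2/4)(1/3) = 1/20; P(data | r = 4) = (2/6)(4/5)(1/4)(0/3) = 0; P(data | r = 5) = (1/6)(5/5)(0/4) = 0.
Multiplying each by its prior: 1/5 · 1/6 = 1/30, 1/5 · 2/15 = 2/75, 1/5 · 1/20 = 1/100, 1/5 · 0 = 0, 1/5 · 0 = 0; summing to 7/100.
Dividing through by the total gives posterior P(r = 1 | data) = 10/21, P(r = 2 | data) = 8/21, P(r = 3 | data) = 1/7, P(r = 4 | data) = 0, P(r = 5 | data) = 0.
Averaging over the posterior, P(orange next | data) = (1)(10/21) + (1/2)(8/21) + (0)(1/7) = 2/3.

0.667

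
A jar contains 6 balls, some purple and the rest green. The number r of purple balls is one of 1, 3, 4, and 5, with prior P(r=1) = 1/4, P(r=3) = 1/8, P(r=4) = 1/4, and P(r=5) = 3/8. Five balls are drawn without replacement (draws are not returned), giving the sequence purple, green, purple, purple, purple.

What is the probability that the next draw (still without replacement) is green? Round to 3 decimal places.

0.211

For each hypothesis, P(data | H) works out to: P(data | r = 1) = (1/6)(5/5)(0/4) = 0; P(data | r = 3) = (3/6)(3/5)(2/4)(1/3)(0/2) = 0; P(data | r = 4) = (4/6)(2/5)(3/4)(2/3)(1/2) = 1/15; P(data | r = 5) = (5/6)(1/5)(4/4)(3/3)(2/2) = 1/6.
Multiplying each by its prior: 1/4 · 0 = 0, 1/8 · 0 = 0, 1/4 · 1/15 = 1/60, 3/8 · 1/6 = 1/16; summing to 19/240.
Dividing through by the total gives posterior P(r = 1 | data) = 0, P(r = 3 | data) = 0, P(r = 4 | data) = 4/19, P(r = 5 | data) = 15/19.
Averaging over the posterior, P(green next | data) = (1)(4/19) + (0)(15/19) = 4/19.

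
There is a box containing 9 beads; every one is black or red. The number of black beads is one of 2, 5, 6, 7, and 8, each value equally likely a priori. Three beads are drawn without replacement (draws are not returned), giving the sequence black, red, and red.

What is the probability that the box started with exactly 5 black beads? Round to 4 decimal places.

Under each hypothesis, the probability of the observed sequence is: P(data | r = 2) = (2/9)(7/8)(6/7) = 0.16667; P(data | r = 5) = (5/9)(4/8)(3/7) = 0.11905; P(data | r = 6) = (6/9)(3/8)(2/7) = 0.071429; P(data | r = 7) = (7/9)(2/8)(1/7) = 0.027778; P(data | r = 8) = (8/9)(1/8)(0/7) = 0.
Multiplying each by its prior: 1/5 · 0.16667 = 0.033333, 1/5 · 0.11905 = 0.02381, 1/5 · 0.071429 = 0.014286, 1/5 · 0.027778 = 0.0055556, 1/5 · 0 = 0; summing to 0.076984.
Hence P(r = 5 | data) = (0.02381) / (0.076984) = 0.30928.

0.3093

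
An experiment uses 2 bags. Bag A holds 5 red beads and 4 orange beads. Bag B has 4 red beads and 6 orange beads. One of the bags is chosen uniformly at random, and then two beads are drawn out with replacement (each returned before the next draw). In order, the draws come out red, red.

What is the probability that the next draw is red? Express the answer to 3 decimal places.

0.502

For each hypothesis, P(data | H) works out to: P(data | bag A) = (5/9)(5/9) = 0.30864; P(data | bag B) = (4/10)(4/10) = 0.16.
The prior-weighted likelihoods are 1/2 · 0.30864 = 0.15432, 1/2 · 0.16 = 0.08; these sum to 0.23432.
Normalising, the posterior is P(bag A | data) = 0.65859, P(bag B | data) = 0.34141.
So P(red next | data) = Σ P(red next | H) P(H | data) = (5/9)(0.65859) + (2/5)(0.34141) = 0.50245.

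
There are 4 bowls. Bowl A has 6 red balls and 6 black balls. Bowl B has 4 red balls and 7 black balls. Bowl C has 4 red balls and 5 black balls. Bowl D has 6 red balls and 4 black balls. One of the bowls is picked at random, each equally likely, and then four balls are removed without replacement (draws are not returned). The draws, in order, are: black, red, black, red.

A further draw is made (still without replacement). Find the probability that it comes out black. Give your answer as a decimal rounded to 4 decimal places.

0.5333

Compute the likelihood of the observed sequence for each case: P(data | bowl A) = (6/12)(6/11)(5/10)(5/9) = 0.075758; P(data | bowl B) = (7/11)(4/10)(6/9)(3/8) = 0.063636; P(data | bowl C) = (5/9)(4/8)(4/7)(3/6) = 0.079365; P(data | bowl D) = (4/10)(6/9)(3/8)(5/7) = 0.071429.
Weighting by the prior gives 1/4 · 0.075758 = 0.018939, 1/4 · 0.063636 = 0.015909, 1/4 · 0.079365 = 0.019841, 1/4 · 0.071429 = 0.017857; these sum to 0.072547.
Dividing through by the total gives posterior P(bowl A | data) = 0.26106, P(bowl B | data) = 0.21929, P(bowl C | data) = 0.2735, P(bowl D | data) = 0.24615.
Averaging over the posterior, P(black next | data) = (1/2)(0.26106) + (5/7)(0.21929) + (3/5)(0.2735) + (1/3)(0.24615) = 0.53332.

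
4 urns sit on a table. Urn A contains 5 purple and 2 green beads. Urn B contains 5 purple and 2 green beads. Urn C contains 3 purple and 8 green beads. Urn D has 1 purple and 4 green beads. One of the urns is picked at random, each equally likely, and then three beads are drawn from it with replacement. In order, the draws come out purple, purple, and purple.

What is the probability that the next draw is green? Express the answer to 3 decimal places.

0.303

The likelihood of the observed sequence under each hypothesis: P(data | urn A) = (5/7)(5/7)(5/7) = 0.36443; P(data | urn B) = (5/7)(5/7)(5/7) = 0.36443; P(data | urn C) = (3/11)(3/11)(3/11) = 0.020285; P(data | urn D) = (1/5)(1/5)(1/5) = 0.008.
The prior-weighted likelihoods are 1/4 · 0.36443 = 0.091108, 1/4 · 0.36443 = 0.091108, 1/4 · 0.020285 = 0.0050714, 1/4 · 0.008 = 0.002; summing to 0.18929.
The posterior is then P(urn A | data) = 0.48132, P(urn B | data) = 0.48132, P(urn C | data) = 0.026792, P(urn D | data) = 0.010566.
So P(green next | data) = Σ P(green next | H) P(H | data) = (2/7)(0.48132) + (2/7)(0.48132) + (8/11)(0.026792) + (4/5)(0.010566) = 0.30298.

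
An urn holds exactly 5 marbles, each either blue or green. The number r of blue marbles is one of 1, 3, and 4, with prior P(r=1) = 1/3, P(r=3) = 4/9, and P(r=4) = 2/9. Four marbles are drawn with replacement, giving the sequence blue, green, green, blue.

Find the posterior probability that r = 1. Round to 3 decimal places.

Under each hypothesis, the probability of the observed sequence is: P(data | r = 1) = (1/5)(4/5)(4/5)(1/5) = 0.0256; P(data | r = 3) = (3/5)(2/5)(2/5)(3/5) = 0.0576; P(data | r = 4) = (4/5)(1/5)(1/5)(4/5) = 0.0256.
Weighting by the prior gives 1/3 · 0.0256 = 0.0085333, 4/9 · 0.0576 = 0.0256, 2/9 · 0.0256 = 0.0056889; these sum to 0.039822.
Therefore the posterior P(r = 1 | data) = (0.0085333) / (0.039822) = 0.21429.

0.214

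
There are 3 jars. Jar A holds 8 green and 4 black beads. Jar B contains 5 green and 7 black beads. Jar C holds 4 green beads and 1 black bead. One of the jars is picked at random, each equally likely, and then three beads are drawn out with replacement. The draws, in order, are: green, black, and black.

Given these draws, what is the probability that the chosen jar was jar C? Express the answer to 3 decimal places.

Under each hypothesis, the probability of the observed sequence is: P(data | jar A) = (8/12)(4/12)(4/12) = 0.074074; P(data | jar B) = (5/12)(7/12)(7/12) = 0.14178; P(data | jar C) = (4/5)(1/5)(1/5) = 0.032.
The prior-weighted likelihoods are 1/3 · 0.074074 = 0.024691, 1/3 · 0.14178 = 0.047261, 1/3 · 0.032 = 0.010667; summing to 0.082619.
By Bayes' rule, P(jar C | data) = (0.010667) / (0.082619) = 0.12911.

0.129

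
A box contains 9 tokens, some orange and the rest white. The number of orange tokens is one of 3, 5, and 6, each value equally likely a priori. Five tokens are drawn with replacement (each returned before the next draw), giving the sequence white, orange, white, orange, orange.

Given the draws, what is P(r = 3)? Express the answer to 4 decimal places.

0.1977

The likelihood of the observed sequence under each hypothesis: P(data | r = 3) = (6/9)(3/9)(6/9)(3/9)(3/9) = 0.016461; P(data | r = 5) = (4/9)(5/9)(4/9)(5/9)(5/9) = 0.03387; P(data | r = 6) = (3/9)(6/9)(3/9)(6/9)(6/9) = 0.032922.
Weighting by the prior gives 1/3 · 0.016461 = 0.005487, 1/3 · 0.03387 = 0.01129, 1/3 · 0.032922 = 0.010974; summing to 0.027751.
By Bayes' rule, P(r = 3 | data) = (0.005487) / (0.027751) = 0.19772.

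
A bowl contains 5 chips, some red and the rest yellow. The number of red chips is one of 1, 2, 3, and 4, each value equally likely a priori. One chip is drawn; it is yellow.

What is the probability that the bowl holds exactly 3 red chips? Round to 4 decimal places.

For each hypothesis, P(data | H) works out to: P(data | r = 1) = (4/5) = 4/5; P(data | r = 2) = (3/5) = 3/5; P(data | r = 3) = (2/5) = 2/5; P(data | r = 4) = (1/5) = 1/5.
Multiplying each by its prior: 1/4 · 4/5 = 1/5, 1/4 · 3/5 = 3/20, 1/4 · 2/5 = 1/10, 1/4 · 1/5 = 1/20; with total 1/2.
Hence P(r = 3 | data) = (1/10) / (1/2) = 1/5.

0.2000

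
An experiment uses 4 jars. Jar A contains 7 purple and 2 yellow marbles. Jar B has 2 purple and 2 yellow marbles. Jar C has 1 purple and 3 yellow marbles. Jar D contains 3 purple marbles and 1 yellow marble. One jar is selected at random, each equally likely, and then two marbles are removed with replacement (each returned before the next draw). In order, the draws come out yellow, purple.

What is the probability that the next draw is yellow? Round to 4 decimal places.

0.4398

Under each hypothesis, the probability of the observed sequence is: P(data | jar A) = (2/9)(7/9) = 0.17284; P(data | jar B) = (2/4)(2/4) = 0.25; P(data | jar C) = (3/4)(1/4) = 0.1875; P(data | jar D) = (1/4)(3/4) = 0.1875.
Weighting by the prior gives 1/4 · 0.17284 = 0.04321, 1/4 · 0.25 = 0.0625, 1/4 · 0.1875 = 0.046875, 1/4 · 0.1875 = 0.046875; with total 0.19946.
Dividing through by the total gives posterior P(jar A | data) = 0.21663, P(jar B | data) = 0.31335, P(jar C | data) = 0.23501, P(jar D | data) = 0.23501.
The predictive probability is P(yellow next | data) = (2/9)(0.21663) + (1/2)(0.31335) + (3/4)(0.23501) + (1/4)(0.23501) = 0.43982.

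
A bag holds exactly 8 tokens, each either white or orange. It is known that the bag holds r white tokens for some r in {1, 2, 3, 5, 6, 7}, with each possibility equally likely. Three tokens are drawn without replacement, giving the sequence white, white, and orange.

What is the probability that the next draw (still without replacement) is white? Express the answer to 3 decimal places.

0.647

For each hypothesis, P(data | H) works out to: P(data | r = 1) = (1/8)(0/7) = 0; P(data | r = 2) = (2/8)(1/7)(6/6) = 1/28; P(data | r = 3) = (3/8)(2/7)(5/6) = 5/56; P(data | r = 5) = (5/8)(4/7)(3/6) = 5/28; P(data | r = 6) = (6/8)(5/7)(2/6) = 5/28; P(data | r = 7) = (7/8)(6/7)(1/6) = 1/8.
Weighting by the prior gives 1/6 · 0 = 0, 1/6 · 1/28 = 1/168, 1/6 · 5/56 = 5/336, 1/6 · 5/28 = 5/168, 1/6 · 5/28 = 5/168, 1/6 · 1/8 = 1/48; with total 17/168.
Dividing through by the total gives posterior P(r = 1 | data) = 0, P(r = 2 | data) = 1/17, P(r = 3 | data) = 5/34, P(r = 5 | data) = 5/17, P(r = 6 | data) = 5/17, P(r = 7 | data) = 7/34.
Averaging over the posterior, P(white next | data) = (0)(1/17) + (1/5)(5/34) + (3/5)(5/17) + (4/5)(5/17) + (1)(7/34) = 11/17.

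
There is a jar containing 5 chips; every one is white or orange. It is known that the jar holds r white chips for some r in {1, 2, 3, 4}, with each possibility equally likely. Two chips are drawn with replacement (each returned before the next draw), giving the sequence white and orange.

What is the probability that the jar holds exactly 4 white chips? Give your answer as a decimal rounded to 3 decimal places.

0.200

The likelihood of the observed sequence under each hypothesis: P(data | r = 1) = (1/5)(4/5) = 4/25; P(data | r = 2) = (2/5)(3/5) = 6/25; P(data | r = 3) = (3/5)(2/5) = 6/25; P(data | r = 4) = (4/5)(1/5) = 4/25.
The prior-weighted likelihoods are 1/4 · 4/25 = 1/25, 1/4 · 6/25 = 3/50, 1/4 · 6/25 = 3/50, 1/4 · 4/25 = 1/25; summing to 1/5.
By Bayes' rule, P(r = 4 | data) = (1/25) / (1/5) = 1/5.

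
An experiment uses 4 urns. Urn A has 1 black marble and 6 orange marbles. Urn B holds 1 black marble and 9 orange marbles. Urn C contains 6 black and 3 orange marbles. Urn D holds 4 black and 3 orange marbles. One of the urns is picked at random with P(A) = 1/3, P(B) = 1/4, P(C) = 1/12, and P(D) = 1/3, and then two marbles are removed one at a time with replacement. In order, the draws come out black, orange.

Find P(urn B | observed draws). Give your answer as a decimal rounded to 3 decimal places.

0.138

For each hypothesis, P(data | H) works out to: P(data | urn A) = (1/7)(6/7) = 0.12245; P(data | urn B) = (1/10)(9/10) = 0.09; P(data | urn C) = (6/9)(3/9) = 0.22222; P(data | urn D) = (4/7)(3/7) = 0.2449.
Weighting by the prior gives 1/3 · 0.12245 = 0.040816, 1/4 · 0.09 = 0.0225, 1/12 · 0.22222 = 0.018519, 1/3 · 0.2449 = 0.081633; with total 0.16347.
Therefore the posterior P(urn B | data) = (0.0225) / (0.16347) = 0.13764.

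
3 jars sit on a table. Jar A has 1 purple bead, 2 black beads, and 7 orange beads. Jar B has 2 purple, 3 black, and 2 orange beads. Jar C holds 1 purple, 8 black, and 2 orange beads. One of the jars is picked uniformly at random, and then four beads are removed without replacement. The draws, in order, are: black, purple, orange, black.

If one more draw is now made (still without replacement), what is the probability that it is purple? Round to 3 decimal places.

Under each hypothesis, the probability of the observed sequence is: P(data | jar A) = (2/10)(1/9)(7/8)(1/7) = 0.0027778; P(data | jar B) = (3/7)(2/6)(2/5)(2/4) = 0.028571; P(data | jar C) = (8/11)(1/10)(2/9)(7/8) = 0.014141.
Weighting by the prior gives 1/3 · 0.0027778 = 0.00092593, 1/3 · 0.028571 = 0.0095238, 1/3 · 0.014141 = 0.0047138; these sum to 0.015164.
Normalising, the posterior is P(jar A | data) = 0.061063, P(jar B | data) = 0.62807, P(jar C | data) = 0.31086.
Averaging over the posterior, P(purple next | data) = (0)(0.061063) + (1/3)(0.62807) + (0)(0.31086) = 0.20936.

0.209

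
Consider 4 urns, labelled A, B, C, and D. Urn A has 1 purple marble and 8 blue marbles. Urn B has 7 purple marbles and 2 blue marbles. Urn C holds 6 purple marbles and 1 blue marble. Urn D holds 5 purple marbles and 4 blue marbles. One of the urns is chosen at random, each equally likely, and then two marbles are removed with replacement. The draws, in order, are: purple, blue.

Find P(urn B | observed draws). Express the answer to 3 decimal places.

The likelihood of the observed sequence under each hypothesis: P(data | urn A) = (1/9)(8/9) = 0.098765; P(data | urn B) = (7/9)(2/9) = 0.17284; P(data | urn C) = (6/7)(1/7) = 0.12245; P(data | urn D) = (5/9)(4/9) = 0.24691.
Multiplying each by its prior: 1/4 · 0.098765 = 0.024691, 1/4 · 0.17284 = 0.04321, 1/4 · 0.12245 = 0.030612, 1/4 · 0.24691 = 0.061728; summing to 0.16024.
Hence P(urn B | data) = (0.04321) / (0.16024) = 0.26965.

0.270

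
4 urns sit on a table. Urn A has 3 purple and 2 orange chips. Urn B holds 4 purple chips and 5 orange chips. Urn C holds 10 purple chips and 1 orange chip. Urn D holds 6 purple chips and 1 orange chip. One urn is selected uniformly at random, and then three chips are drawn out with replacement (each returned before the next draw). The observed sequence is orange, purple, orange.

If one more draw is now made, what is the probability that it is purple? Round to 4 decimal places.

For each hypothesis, P(data | H) works out to: P(data | urn A) = (2/5)(3/5)(2/5) = 0.096; P(data | urn B) = (5/9)(4/9)(5/9) = 0.13717; P(data | urn C) = (1/11)(10/11)(1/11) = 0.0075131; P(data | urn D) = (1/7)(6/7)(1/7) = 0.017493.
The prior-weighted likelihoods are 1/4 · 0.096 = 0.024, 1/4 · 0.13717 = 0.034294, 1/4 · 0.0075131 = 0.0018783, 1/4 · 0.017493 = 0.0043732; these sum to 0.064545.
Normalising, the posterior is P(urn A | data) = 0.37183, P(urn B | data) = 0.53131, P(urn C | data) = 0.0291, P(urn D | data) = 0.067754.
The predictive probability is P(purple next | data) = (3/5)(0.37183) + (4/9)(0.53131) + (10/11)(0.0291) + (6/7)(0.067754) = 0.54377.

0.5438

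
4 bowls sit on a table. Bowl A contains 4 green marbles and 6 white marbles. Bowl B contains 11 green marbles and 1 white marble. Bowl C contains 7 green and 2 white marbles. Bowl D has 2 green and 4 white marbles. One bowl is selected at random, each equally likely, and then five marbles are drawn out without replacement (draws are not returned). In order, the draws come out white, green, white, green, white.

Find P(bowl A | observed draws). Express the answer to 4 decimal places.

0.4167

For each hypothesis, P(data | H) works out to: P(data | bowl A) = (6/10)(4/9)(5/8)(3/7)(4/6) = 1/21; P(data | bowl B) = (1/12)(11/11)(0/10) = 0; P(data | bowl C) = (2/9)(7/8)(1/7)(6/6)(0/5) = 0; P(data | bowl D) = (4/6)(2/5)(3/4)(1/3)(2/2) = 1/15.
The prior-weighted likelihoods are 1/4 · 1/21 = 1/84, 1/4 · 0 = 0, 1/4 · 0 = 0, 1/4 · 1/15 = 1/60; these sum to 1/35.
By Bayes' rule, P(bowl A | data) = (1/84) / (1/35) = 5/12.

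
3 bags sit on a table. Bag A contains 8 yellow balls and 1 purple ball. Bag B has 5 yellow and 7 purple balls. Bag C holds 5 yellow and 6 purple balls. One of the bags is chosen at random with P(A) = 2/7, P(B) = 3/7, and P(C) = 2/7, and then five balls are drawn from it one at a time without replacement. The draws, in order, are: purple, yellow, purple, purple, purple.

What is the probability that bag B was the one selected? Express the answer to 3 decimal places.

For each hypothesis, P(data | H) works out to: P(data | bag A) = (1/9)(8/8)(0/7) = 0; P(data | bag B) = (7/12)(5/11)(6/10)(5/9)(4/8) = 0.044192; P(data | bag C) = (6/11)(5/10)(5/9)(4/8)(3/7) = 0.032468.
Multiplying each by its prior: 2/7 · 0 = 0, 3/7 · 0.044192 = 0.018939, 2/7 · 0.032468 = 0.0092764; with total 0.028216.
So P(bag B | data) = (0.018939) / (0.028216) = 0.67123.

0.671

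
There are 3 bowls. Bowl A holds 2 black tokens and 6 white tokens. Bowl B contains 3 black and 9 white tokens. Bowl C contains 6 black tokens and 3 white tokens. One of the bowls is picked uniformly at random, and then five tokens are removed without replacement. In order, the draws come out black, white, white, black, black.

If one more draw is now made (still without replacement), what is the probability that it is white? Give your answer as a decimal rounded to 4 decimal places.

Under each hypothesis, the probability of the observed sequence is: P(data | bowl A) = (2/8)(6/7)(5/6)(1/5)(0/4) = 0; P(data | bowl B) = (3/12)(9/11)(8/10)(2/9)(1/8) = 0.0045455; P(data | bowl C) = (6/9)(3/8)(2/7)(5/6)(4/5) = 0.047619.
Weighting by the prior gives 1/3 · 0 = 0, 1/3 · 0.0045455 = 0.0015152, 1/3 · 0.047619 = 0.015873; these sum to 0.017388.
Dividing through by the total gives posterior P(bowl A | data) = 0, P(bowl B | data) = 0.087137, P(bowl C | data) = 0.91286.
The predictive probability is P(white next | data) = (1)(0.087137) + (1/4)(0.91286) = 0.31535.

0.3154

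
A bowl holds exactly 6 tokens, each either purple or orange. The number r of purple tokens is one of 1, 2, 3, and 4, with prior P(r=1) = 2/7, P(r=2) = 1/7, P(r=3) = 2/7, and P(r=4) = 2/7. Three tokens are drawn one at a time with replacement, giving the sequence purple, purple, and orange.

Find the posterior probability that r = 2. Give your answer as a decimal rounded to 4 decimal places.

0.1111

The likelihood of the observed sequence under each hypothesis: P(data | r = 1) = (1/6)(1/6)(5/6) = 5/216; P(data | r = 2) = (2/6)(2/6)(4/6) = 2/27; P(data | r = 3) = (3/6)(3/6)(3/6) = 1/8; P(data | r = 4) = (4/6)(4/6)(2/6) = 4/27.
Multiplying each by its prior: 2/7 · 5/216 = 5/756, 1/7 · 2/27 = 2/189, 2/7 · 1/8 = 1/28, 2/7 · 4/27 = 8/189; with total 2/21.
By Bayes' rule, P(r = 2 | data) = (2/189) / (2/21) = 1/9.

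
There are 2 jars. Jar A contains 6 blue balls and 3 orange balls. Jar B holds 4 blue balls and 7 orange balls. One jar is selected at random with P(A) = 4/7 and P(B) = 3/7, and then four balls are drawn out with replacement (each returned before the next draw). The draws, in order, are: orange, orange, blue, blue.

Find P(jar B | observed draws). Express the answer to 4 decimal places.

The likelihood of the observed sequence under each hypothesis: P(data | jar A) = (3/9)(3/9)(6/9)(6/9) = 0.049383; P(data | jar B) = (7/11)(7/11)(4/11)(4/11) = 0.053548.
Weighting by the prior gives 4/7 · 0.049383 = 0.028219, 3/7 · 0.053548 = 0.022949; with total 0.051168.
By Bayes' rule, P(jar B | data) = (0.022949) / (0.051168) = 0.44851.

0.4485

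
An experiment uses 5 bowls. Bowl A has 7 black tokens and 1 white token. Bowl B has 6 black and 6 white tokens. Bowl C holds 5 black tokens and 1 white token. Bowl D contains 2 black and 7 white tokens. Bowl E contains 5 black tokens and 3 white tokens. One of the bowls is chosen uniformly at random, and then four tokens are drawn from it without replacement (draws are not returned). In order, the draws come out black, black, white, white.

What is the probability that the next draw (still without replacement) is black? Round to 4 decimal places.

0.5227

For each hypothesis, P(data | H) works out to: P(data | bowl A) = (7/8)(6/7)(1/6)(0/5) = 0; P(data | bowl B) = (6/12)(5/11)(6/10)(5/9) = 0.075758; P(data | bowl C) = (5/6)(4/5)(1/4)(0/3) = 0; P(data | bowl D) = (2/9)(1/8)(7/7)(6/6) = 0.027778; P(data | bowl E) = (5/8)(4/7)(3/6)(2/5) = 0.071429.
Multiplying each by its prior: 1/5 · 0 = 0, 1/5 · 0.075758 = 0.015152, 1/5 · 0 = 0, 1/5 · 0.027778 = 0.0055556, 1/5 · 0.071429 = 0.014286; with total 0.034993.
The posterior is then P(bowl A | data) = 0, P(bowl B | data) = 0.43299, P(bowl C | data) = 0, P(bowl D | data) = 0.15876, P(bowl E | data) = 0.40825.
The predictive probability is P(black next | data) = (1/2)(0.43299) + (0)(0.15876) + (3/4)(0.40825) = 0.52268.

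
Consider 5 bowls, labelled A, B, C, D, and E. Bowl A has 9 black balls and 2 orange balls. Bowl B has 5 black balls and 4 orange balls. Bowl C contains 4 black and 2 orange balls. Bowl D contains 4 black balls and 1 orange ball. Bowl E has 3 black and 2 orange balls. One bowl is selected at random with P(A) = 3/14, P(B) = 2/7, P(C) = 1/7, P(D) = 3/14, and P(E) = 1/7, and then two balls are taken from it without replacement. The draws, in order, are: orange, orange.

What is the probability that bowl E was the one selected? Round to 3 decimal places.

0.190

Under each hypothesis, the probability of the observed sequence is: P(data | bowl A) = (2/11)(1/10) = 1/55; P(data | bowl B) = (4/9)(3/8) = 1/6; P(data | bowl C) = (2/6)(1/5) = 1/15; P(data | bowl D) = (1/5)(0/4) = 0; P(data | bowl E) = (2/5)(1/4) = 1/10.
The prior-weighted likelihoods are 3/14 · 1/55 = 3/770, 2/7 · 1/6 = 1/21, 1/7 · 1/15 = 1/105, 3/14 · 0 = 0, 1/7 · 1/10 = 1/70; with total 29/385.
So P(bowl E | data) = (1/70) / (29/385) = 11/58.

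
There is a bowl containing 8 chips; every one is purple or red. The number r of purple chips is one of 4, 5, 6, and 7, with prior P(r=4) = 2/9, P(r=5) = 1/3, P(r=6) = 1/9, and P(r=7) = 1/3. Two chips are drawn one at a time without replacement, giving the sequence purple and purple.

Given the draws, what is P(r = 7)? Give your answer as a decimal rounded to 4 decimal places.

0.5250

Under each hypothesis, the probability of the observed sequence is: P(data | r = 4) = (4/8)(3/7) = 3/14; P(data | r = 5) = (5/8)(4/7) = 5/14; P(data | r = 6) = (6/8)(5/7) = 15/28; P(data | r = 7) = (7/8)(6/7) = 3/4.
Weighting by the prior gives 2/9 · 3/14 = 1/21, 1/3 · 5/14 = 5/42, 1/9 · 15/28 = 5/84, 1/3 · 3/4 = 1/4; with total 10/21.
By Bayes' rule, P(r = 7 | data) = (1/4) / (10/21) = 21/40.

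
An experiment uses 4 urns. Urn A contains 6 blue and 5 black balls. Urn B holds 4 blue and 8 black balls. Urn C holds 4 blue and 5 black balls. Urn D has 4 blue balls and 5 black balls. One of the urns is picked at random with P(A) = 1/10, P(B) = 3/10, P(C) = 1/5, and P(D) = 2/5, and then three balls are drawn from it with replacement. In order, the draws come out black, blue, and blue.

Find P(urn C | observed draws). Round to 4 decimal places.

0.2160

For each hypothesis, P(data | H) works out to: P(data | urn A) = (5/11)(6/11)(6/11) = 0.13524; P(data | urn B) = (8/12)(4/12)(4/12) = 0.074074; P(data | urn C) = (5/9)(4/9)(4/9) = 0.10974; P(data | urn D) = (5/9)(4/9)(4/9) = 0.10974.
The prior-weighted likelihoods are 1/10 · 0.13524 = 0.013524, 3/10 · 0.074074 = 0.022222, 1/5 · 0.10974 = 0.021948, 2/5 · 0.10974 = 0.043896; summing to 0.10159.
By Bayes' rule, P(urn C | data) = (0.021948) / (0.10159) = 0.21604.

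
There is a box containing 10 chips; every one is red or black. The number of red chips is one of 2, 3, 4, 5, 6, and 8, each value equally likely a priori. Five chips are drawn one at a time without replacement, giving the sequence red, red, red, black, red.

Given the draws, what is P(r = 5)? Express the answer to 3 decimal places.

The likelihood of the observed sequence under each hypothesis: P(data | r = 2) = (2/10)(1/9)(0/8) = 0; P(data | r = 3) = (3/10)(2/9)(1/8)(7/7)(0/6) = 0; P(data | r = 4) = (4/10)(3/9)(2/8)(6/7)(1/6) = 0.0047619; P(data | r = 5) = (5/10)(4/9)(3/8)(5/7)(2/6) = 0.019841; P(data | r = 6) = (6/10)(5/9)(4/8)(4/7)(3/6) = 0.047619; P(data | r = 8) = (8/10)(7/9)(6/8)(2/7)(5/6) = 0.11111.
Weighting by the prior gives 1/6 · 0 = 0, 1/6 · 0 = 0, 1/6 · 0.0047619 = 0.00079365, 1/6 · 0.019841 = 0.0033069, 1/6 · 0.047619 = 0.0079365, 1/6 · 0.11111 = 0.018519; these sum to 0.030556.
Therefore the posterior P(r = 5 | data) = (0.0033069) / (0.030556) = 0.10823.

0.108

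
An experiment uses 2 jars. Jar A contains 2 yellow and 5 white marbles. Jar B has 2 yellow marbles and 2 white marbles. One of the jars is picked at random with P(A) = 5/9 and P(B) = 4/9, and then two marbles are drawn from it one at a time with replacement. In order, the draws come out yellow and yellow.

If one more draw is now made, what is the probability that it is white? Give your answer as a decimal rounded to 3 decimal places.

0.562

Under each hypothesis, the probability of the observed sequence is: P(data | jar A) = (2/7)(2/7) = 4/49; P(data | jar B) = (2/4)(2/4) = 1/4.
Weighting by the prior gives 5/9 · 4/49 = 20/441, 4/9 · 1/4 = 1/9; summing to 23/147.
The posterior is then P(jar A | data) = 20/69, P(jar B | data) = 49/69.
Averaging over the posterior, P(white next | data) = (5/7)(20/69) + (1/2)(49/69) = 181/322.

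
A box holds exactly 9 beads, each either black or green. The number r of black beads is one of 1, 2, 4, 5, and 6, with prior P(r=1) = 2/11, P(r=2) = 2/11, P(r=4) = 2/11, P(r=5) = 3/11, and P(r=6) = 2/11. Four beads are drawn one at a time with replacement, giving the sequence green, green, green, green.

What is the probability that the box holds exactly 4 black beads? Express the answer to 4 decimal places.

Compute the likelihood of the observed sequence for each case: P(data | r = 1) = (8/9)(8/9)(8/9)(8/9) = 0.6243; P(data | r = 2) = (7/9)(7/9)(7/9)(7/9) = 0.36595; P(data | r = 4) = (5/9)(5/9)(5/9)(5/9) = 0.09526; P(data | r = 5) = (4/9)(4/9)(4/9)(4/9) = 0.039018; P(data | r = 6) = (3/9)(3/9)(3/9)(3/9) = 0.012346.
The prior-weighted likelihoods are 2/11 · 0.6243 = 0.11351, 2/11 · 0.36595 = 0.066536, 2/11 · 0.09526 = 0.01732, 3/11 · 0.039018 = 0.010641, 2/11 · 0.012346 = 0.0022447; summing to 0.21025.
By Bayes' rule, P(r = 4 | data) = (0.01732) / (0.21025) = 0.082378.

0.0824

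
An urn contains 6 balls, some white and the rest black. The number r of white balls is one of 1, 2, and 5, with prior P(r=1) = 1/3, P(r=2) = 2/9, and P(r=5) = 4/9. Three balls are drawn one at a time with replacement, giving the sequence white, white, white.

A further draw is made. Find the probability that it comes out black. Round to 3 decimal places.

Compute the likelihood of the observed sequence for each case: P(data | r = 1) = (1/6)(1/6)(1/6) = 1/216; P(data | r = 2) = (2/6)(2/6)(2/6) = 1/27; P(data | r = 5) = (5/6)(5/6)(5/6) = 125/216.
The prior-weighted likelihoods are 1/3 · 1/216 = 1/648, 2/9 · 1/27 = 2/243, 4/9 · 125/216 = 125/486; with total 173/648.
The posterior is then P(r = 1 | data) = 0.0057803, P(r = 2 | data) = 0.030829, P(r = 5 | data) = 0.96339.
The predictive probability is P(black next | data) = (5/6)(0.0057803) + (2/3)(0.030829) + (1/6)(0.96339) = 0.18593.

0.186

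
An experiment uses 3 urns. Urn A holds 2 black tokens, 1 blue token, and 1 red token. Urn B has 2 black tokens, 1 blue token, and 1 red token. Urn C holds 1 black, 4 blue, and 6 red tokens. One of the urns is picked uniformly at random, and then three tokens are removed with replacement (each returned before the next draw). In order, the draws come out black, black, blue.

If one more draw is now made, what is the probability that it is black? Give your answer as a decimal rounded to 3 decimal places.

0.490

The likelihood of the observed sequence under each hypothesis: P(data | urn A) = (2/4)(2/4)(1/4) = 0.0625; P(data | urn B) = (2/4)(2/4)(1/4) = 0.0625; P(data | urn C) = (1/11)(1/11)(4/11) = 0.0030053.
Multiplying each by its prior: 1/3 · 0.0625 = 0.020833, 1/3 · 0.0625 = 0.020833, 1/3 · 0.0030053 = 0.0010018; with total 0.042668.
Dividing through by the total gives posterior P(urn A | data) = 0.48826, P(urn B | data) = 0.48826, P(urn C | data) = 0.023478.
The predictive probability is P(black next | data) = (1/2)(0.48826) + (1/2)(0.48826) + (1/11)(0.023478) = 0.4904.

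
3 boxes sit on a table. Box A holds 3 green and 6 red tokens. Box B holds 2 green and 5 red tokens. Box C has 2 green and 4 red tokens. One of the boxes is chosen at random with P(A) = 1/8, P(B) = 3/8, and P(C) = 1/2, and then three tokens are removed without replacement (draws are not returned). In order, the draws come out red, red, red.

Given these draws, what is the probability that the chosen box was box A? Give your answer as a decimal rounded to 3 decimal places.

0.126

For each hypothesis, P(data | H) works out to: P(data | box A) = (6/9)(5/8)(4/7) = 5/21; P(data | box B) = (5/7)(4/6)(3/5) = 2/7; P(data | box C) = (4/6)(3/5)(2/4) = 1/5.
Weighting by the prior gives 1/8 · 5/21 = 5/168, 3/8 · 2/7 = 3/28, 1/2 · 1/5 = 1/10; with total 199/840.
By Bayes' rule, P(box A | data) = (5/168) / (199/840) = 25/199.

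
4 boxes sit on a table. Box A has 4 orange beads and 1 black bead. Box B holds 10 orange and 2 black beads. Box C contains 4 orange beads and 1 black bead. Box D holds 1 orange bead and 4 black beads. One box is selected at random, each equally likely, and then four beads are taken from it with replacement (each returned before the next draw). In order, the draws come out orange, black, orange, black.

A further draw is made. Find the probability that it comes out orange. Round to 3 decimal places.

0.647

Under each hypothesis, the probability of the observed sequence is: P(data | box A) = (4/5)(1/5)(4/5)(1/5) = 0.0256; P(data | box B) = (10/12)(2/12)(10/12)(2/12) = 0.01929; P(data | box C) = (4/5)(1/5)(4/5)(1/5) = 0.0256; P(data | box D) = (1/5)(4/5)(1/5)(4/5) = 0.0256.
Multiplying each by its prior: 1/4 · 0.0256 = 0.0064, 1/4 · 0.01929 = 0.0048225, 1/4 · 0.0256 = 0.0064, 1/4 · 0.0256 = 0.0064; with total 0.024023.
The posterior is then P(box A | data) = 0.26642, P(box B | data) = 0.20075, P(box C | data) = 0.26642, P(box D | data) = 0.26642.
The predictive probability is P(orange next | data) = (4/5)(0.26642) + (5/6)(0.20075) + (4/5)(0.26642) + (1/5)(0.26642) = 0.64684.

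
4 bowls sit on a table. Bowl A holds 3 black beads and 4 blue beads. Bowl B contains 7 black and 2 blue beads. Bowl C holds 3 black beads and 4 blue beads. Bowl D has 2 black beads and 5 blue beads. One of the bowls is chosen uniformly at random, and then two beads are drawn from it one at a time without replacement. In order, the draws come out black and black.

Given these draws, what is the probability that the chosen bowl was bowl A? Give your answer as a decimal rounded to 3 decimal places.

The likelihood of the observed sequence under each hypothesis: P(data | bowl A) = (3/7)(2/6) = 1/7; P(data | bowl B) = (7/9)(6/8) = 7/12; P(data | bowl C) = (3/7)(2/6) = 1/7; P(data | bowl D) = (2/7)(1/6) = 1/21.
The prior-weighted likelihoods are 1/4 · 1/7 = 1/28, 1/4 · 7/12 = 7/48, 1/4 · 1/7 = 1/28, 1/4 · 1/21 = 1/84; with total 11/48.
So P(bowl A | data) = (1/28) / (11/48) = 12/77.

0.156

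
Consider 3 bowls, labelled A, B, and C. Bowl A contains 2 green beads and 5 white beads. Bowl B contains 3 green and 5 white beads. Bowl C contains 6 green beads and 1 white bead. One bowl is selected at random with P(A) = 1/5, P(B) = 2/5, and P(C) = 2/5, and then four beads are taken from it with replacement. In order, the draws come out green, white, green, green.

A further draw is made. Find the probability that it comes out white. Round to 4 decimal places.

0.3002

Compute the likelihood of the observed sequence for each case: P(data | bowl A) = (2/7)(5/7)(2/7)(2/7) = 0.01666; P(data | bowl B) = (3/8)(5/8)(3/8)(3/8) = 0.032959; P(data | bowl C) = (6/7)(1/7)(6/7)(6/7) = 0.089963.
Multiplying each by its prior: 1/5 · 0.01666 = 0.0033319, 2/5 · 0.032959 = 0.013184, 2/5 · 0.089963 = 0.035985; summing to 0.052501.
Normalising, the posterior is P(bowl A | data) = 0.063465, P(bowl B | data) = 0.25111, P(bowl C | data) = 0.68542.
The predictive probability is P(white next | data) = (5/7)(0.063465) + (5/8)(0.25111) + (1/7)(0.68542) = 0.3002.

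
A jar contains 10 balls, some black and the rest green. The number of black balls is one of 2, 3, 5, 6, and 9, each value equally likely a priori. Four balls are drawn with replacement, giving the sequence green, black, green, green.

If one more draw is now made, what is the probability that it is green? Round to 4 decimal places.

0.6534

Under each hypothesis, the probability of the observed sequence is: P(data | r = 2) = (8/10)(2/10)(8/10)(8/10) = 0.1024; P(data | r = 3) = (7/10)(3/10)(7/10)(7/10) = 0.1029; P(data | r = 5) = (5/10)(5/10)(5/10)(5/10) = 0.0625; P(data | r = 6) = (4/10)(6/10)(4/10)(4/10) = 0.0384; P(data | r = 9) = (1/10)(9/10)(1/10)(1/10) = 0.0009.
The prior-weighted likelihoods are 1/5 · 0.1024 = 0.02048, 1/5 · 0.1029 = 0.02058, 1/5 · 0.0625 = 0.0125, 1/5 · 0.0384 = 0.00768, 1/5 · 0.0009 = 0.00018; with total 0.06142.
Normalising, the posterior is P(r = 2 | data) = 0.33344, P(r = 3 | data) = 0.33507, P(r = 5 | data) = 0.20352, P(r = 6 | data) = 0.12504, P(r = 9 | data) = 0.0029306.
The predictive probability is P(green next | data) = (4/5)(0.33344) + (7/10)(0.33507) + (1/2)(0.20352) + (2/5)(0.12504) + (1/10)(0.0029306) = 0.65337.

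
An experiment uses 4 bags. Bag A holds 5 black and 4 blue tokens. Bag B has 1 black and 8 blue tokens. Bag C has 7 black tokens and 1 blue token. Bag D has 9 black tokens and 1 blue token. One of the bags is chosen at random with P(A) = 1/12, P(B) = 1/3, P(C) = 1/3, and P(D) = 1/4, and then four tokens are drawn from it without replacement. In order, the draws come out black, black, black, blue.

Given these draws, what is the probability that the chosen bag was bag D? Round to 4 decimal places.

Under each hypothesis, the probability of the observed sequence is: P(data | bag A) = (5/9)(4/8)(3/7)(4/6) = 0.079365; P(data | bag B) = (1/9)(0/8) = 0; P(data | bag C) = (7/8)(6/7)(5/6)(1/5) = 0.125; P(data | bag D) = (9/10)(8/9)(7/8)(1/7) = 0.1.
Weighting by the prior gives 1/12 · 0.079365 = 0.0066138, 1/3 · 0 = 0, 1/3 · 0.125 = 0.041667, 1/4 · 0.1 = 0.025; these sum to 0.07328.
By Bayes' rule, P(bag D | data) = (0.025) / (0.07328) = 0.34116.

0.3412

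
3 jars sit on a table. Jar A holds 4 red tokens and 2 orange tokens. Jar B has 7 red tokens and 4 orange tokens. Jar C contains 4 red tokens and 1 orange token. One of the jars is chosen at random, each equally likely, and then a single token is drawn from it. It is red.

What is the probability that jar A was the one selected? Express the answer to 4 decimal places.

0.3170

For each hypothesis, P(data | H) works out to: P(data | jar A) = (4/6) = 2/3; P(data | jar B) = (7/11) = 7/11; P(data | jar C) = (4/5) = 4/5.
The prior-weighted likelihoods are 1/3 · 2/3 = 2/9, 1/3 · 7/11 = 7/33, 1/3 · 4/5 = 4/15; these sum to 347/495.
Hence P(jar A | data) = (2/9) / (347/495) = 110/347.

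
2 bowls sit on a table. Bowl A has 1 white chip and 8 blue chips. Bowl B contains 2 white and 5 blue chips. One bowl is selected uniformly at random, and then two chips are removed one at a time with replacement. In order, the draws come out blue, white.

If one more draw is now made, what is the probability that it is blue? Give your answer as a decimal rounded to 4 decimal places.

The likelihood of the observed sequence under each hypothesis: P(data | bowl A) = (8/9)(1/9) = 0.098765; P(data | bowl B) = (5/7)(2/7) = 0.20408.
The prior-weighted likelihoods are 1/2 · 0.098765 = 0.049383, 1/2 · 0.20408 = 0.10204; with total 0.15142.
The posterior is then P(bowl A | data) = 0.32612, P(bowl B | data) = 0.67388.
Averaging over the posterior, P(blue next | data) = (8/9)(0.32612) + (5/7)(0.67388) = 0.77123.

0.7712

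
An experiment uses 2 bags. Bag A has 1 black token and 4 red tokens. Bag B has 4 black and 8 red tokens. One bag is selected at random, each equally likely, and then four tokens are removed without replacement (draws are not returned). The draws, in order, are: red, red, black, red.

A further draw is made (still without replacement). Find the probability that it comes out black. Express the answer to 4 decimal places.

0.1355

For each hypothesis, P(data | H) works out to: P(data | bag A) = (4/5)(3/4)(1/3)(2/2) = 1/5; P(data | bag B) = (8/12)(7/11)(4/10)(6/9) = 56/495.
Multiplying each by its prior: 1/2 · 1/5 = 1/10, 1/2 · 56/495 = 28/495; summing to 31/198.
The posterior is then P(bag A | data) = 99/155, P(bag B | data) = 56/155.
So P(black next | data) = Σ P(black next | H) P(H | data) = (0)(99/155) + (3/8)(56/155) = 21/155.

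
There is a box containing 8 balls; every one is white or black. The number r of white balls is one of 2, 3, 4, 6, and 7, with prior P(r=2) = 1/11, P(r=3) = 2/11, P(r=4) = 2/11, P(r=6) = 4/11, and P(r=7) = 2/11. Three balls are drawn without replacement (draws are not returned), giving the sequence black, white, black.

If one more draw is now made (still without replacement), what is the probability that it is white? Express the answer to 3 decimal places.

The likelihood of the observed sequence under each hypothesis: P(data | r = 2) = (6/8)(2/7)(5/6) = 5/28; P(data | r = 3) = (5/8)(3/7)(4/6) = 5/28; P(data | r = 4) = (4/8)(4/7)(3/6) = 1/7; P(data | r = 6) = (2/8)(6/7)(1/6) = 1/28; P(data | r = 7) = (1/8)(7/7)(0/6) = 0.
The prior-weighted likelihoods are 1/11 · 5/28 = 5/308, 2/11 · 5/28 = 5/154, 2/11 · 1/7 = 2/77, 4/11 · 1/28 = 1/77, 2/11 · 0 = 0; these sum to 27/308.
Dividing through by the total gives posterior P(r = 2 | data) = 5/27, P(r = 3 | data) = 10/27, P(r = 4 | data) = 8/27, P(r = 6 | data) = 4/27, P(r = 7 | data) = 0.
So P(white next | data) = Σ P(white next | H) P(H | data) = (1/5)(5/27) + (2/5)(10/27) + (3/5)(8/27) + (1)(4/27) = 23/45.

0.511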